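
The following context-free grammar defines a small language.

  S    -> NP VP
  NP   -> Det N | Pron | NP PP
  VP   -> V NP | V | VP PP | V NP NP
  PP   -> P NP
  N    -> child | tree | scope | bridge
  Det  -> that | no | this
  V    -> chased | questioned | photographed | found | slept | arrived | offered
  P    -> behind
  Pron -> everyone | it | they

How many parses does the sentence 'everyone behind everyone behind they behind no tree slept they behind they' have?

Two of the 10 distinct bracketings:
[S [NP [NP [Pron everyone]] [PP [P behind] [NP [NP [Pron everyone]] [PP [P behind] [NP [NP [Pron they]] [PP [P behind] [NP [Det no] [N tree]]]]]]]] [VP [V slept] [NP [NP [Pron they]] [PP [P behind] [NP [Pron they]]]]]]
[S [NP [NP [Pron everyone]] [PP [P behind] [NP [NP [Pron everyone]] [PP [P behind] [NP [NP [Pron they]] [PP [P behind] [NP [Det no] [N tree]]]]]]]] [VP [VP [V slept] [NP [Pron they]]] [PP [P behind] [NP [Pron they]]]]]
The difference turns on whether VP → VP PP is used at the relevant span, versus an alternative expansion of VP.

10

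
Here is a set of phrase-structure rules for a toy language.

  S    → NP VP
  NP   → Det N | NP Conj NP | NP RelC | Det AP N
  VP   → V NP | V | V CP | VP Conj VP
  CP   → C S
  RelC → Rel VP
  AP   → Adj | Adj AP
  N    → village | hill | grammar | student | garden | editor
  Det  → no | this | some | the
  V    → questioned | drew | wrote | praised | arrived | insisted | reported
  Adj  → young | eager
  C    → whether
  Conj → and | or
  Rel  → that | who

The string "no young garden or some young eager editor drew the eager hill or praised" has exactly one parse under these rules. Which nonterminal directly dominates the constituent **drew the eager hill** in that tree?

[S [NP [NP [Det no] [AP [Adj young]] [N garden]] [Conj or] [NP [Det some] [AP [Adj young] [AP [Adj eager]]] [N editor]]] [VP [VP [V drew] [NP [Det the] [AP [Adj eager]] [N hill]]] [Conj or] [VP [V praised]]]]
The span 'drew the eager hill' is the VP node built by VP → V NP.
Its mother is the VP built by VP → VP Conj VP.

VP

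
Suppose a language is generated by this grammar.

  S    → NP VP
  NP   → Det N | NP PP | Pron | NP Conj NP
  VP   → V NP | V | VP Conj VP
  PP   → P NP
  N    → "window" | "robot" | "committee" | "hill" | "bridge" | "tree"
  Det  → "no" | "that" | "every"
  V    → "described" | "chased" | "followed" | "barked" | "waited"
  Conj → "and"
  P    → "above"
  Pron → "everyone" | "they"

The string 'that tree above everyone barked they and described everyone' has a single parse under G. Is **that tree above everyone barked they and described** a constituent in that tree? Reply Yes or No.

No

[S [NP [NP [Det that] [N tree]] [PP [P above] [NP [Pron everyone]]]] [VP [VP [V barked] [NP [Pron they]]] [Conj and] [VP [V described] [NP [Pron everyone]]]]]
The smallest constituent containing 'that tree above everyone barked they and described' is the S spanning 'that tree above everyone barked they and described everyone'; no single node in the tree dominates exactly the given words.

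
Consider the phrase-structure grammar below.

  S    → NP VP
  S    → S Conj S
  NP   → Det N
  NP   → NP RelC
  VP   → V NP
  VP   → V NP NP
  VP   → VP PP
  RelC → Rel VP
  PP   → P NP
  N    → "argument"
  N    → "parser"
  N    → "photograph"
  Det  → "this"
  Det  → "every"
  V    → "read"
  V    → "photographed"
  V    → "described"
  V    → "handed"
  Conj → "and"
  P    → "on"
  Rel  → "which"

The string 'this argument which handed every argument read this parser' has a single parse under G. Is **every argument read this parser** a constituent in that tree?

[S [NP [NP [Det this] [N argument]] [RelC [Rel which] [VP [V handed] [NP [Det every] [N argument]]]]] [VP [V read] [NP [Det this] [N parser]]]]
The smallest constituent containing 'every argument read this parser' is the S spanning 'this argument which handed every argument read this parser'; no single node in the tree dominates exactly the given words.

No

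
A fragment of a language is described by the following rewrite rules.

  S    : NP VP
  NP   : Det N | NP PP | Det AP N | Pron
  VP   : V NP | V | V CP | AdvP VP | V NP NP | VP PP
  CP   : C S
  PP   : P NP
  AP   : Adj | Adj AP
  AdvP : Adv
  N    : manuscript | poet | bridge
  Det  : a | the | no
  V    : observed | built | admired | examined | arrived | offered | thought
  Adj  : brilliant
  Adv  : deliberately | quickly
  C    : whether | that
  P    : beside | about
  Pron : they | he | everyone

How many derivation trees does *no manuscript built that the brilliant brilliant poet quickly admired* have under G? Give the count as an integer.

1

[S [NP [Det no] [N manuscript]] [VP [V built] [CP [C that] [S [NP [Det the] [AP [Adj brilliant] [AP [Adj brilliant]]] [N poet]] [VP [AdvP [Adv quickly]] [VP [V admired]]]]]]]
No rule offers an alternative attachment or grouping for any span, so this is the only derivation.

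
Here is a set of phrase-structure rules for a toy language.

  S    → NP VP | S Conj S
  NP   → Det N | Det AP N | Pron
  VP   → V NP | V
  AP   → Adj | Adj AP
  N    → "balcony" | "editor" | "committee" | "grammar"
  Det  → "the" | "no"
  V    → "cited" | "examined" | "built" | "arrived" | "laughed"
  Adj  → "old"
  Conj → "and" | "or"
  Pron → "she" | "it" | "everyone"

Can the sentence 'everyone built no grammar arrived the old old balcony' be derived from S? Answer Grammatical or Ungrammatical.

Ungrammatical

For S → NP VP, the only prefix that parses as NP is 'everyone', but the remainder 'built no grammar arrived the old old balcony' is not a VP under these rules. The alternative S rule S → S Conj S likewise has no satisfying split.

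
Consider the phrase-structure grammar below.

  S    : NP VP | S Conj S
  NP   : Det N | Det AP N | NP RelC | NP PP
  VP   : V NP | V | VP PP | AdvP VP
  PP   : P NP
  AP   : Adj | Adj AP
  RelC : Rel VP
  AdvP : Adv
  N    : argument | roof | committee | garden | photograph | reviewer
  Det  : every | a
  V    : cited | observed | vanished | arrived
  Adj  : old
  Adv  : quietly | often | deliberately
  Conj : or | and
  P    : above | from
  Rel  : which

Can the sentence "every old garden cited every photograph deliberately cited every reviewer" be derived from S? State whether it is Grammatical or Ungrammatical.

Ungrammatical

For S → NP VP, the only prefix that parses as NP is 'every old garden', but the remainder 'cited every photograph deliberately cited every reviewer' is not a VP under these rules. The alternative S rule S → S Conj S likewise has no satisfying split.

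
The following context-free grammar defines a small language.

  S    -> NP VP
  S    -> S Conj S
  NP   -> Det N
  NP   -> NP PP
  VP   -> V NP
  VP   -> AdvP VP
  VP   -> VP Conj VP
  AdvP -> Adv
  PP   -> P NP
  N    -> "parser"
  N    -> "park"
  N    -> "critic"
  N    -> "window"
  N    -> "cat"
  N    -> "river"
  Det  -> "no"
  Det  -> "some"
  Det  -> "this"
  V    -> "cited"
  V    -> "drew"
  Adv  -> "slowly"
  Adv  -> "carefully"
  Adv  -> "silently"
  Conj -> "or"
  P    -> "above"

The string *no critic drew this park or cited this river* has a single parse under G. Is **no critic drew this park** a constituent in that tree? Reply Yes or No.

No

[S [NP [Det no] [N critic]] [VP [VP [V drew] [NP [Det this] [N park]]] [Conj or] [VP [V cited] [NP [Det this] [N river]]]]]
The smallest constituent containing 'no critic drew this park' is the S spanning 'no critic drew this park or cited this river'; no single node in the tree dominates exactly the given words.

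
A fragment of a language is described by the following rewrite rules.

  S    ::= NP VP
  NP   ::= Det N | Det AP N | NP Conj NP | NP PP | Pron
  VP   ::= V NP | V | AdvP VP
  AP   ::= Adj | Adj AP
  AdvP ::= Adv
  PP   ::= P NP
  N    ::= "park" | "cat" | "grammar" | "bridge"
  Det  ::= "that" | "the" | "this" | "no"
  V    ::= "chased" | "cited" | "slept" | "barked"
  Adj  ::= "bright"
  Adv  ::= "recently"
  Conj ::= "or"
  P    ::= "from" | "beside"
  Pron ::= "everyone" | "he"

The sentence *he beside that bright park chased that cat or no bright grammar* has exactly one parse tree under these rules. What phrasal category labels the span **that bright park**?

NP

[S [NP [NP [Pron he]] [PP [P beside] [NP [Det that] [AP [Adj bright]] [N park]]]] [VP [V chased] [NP [NP [Det that] [N cat]] [Conj or] [NP [Det no] [AP [Adj bright]] [N grammar]]]]]
The span 'that bright park' is the NP node built by NP → Det AP N.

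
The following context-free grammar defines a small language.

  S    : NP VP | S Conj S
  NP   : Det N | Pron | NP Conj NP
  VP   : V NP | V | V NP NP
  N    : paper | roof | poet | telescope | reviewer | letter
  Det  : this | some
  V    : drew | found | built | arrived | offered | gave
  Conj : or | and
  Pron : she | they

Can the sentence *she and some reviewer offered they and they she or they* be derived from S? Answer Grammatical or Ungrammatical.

Grammatical

S
  NP
    NP
      Pron: she
    Conj: and
    NP
      Det: some
      N: reviewer
  VP
    V: offered
    NP
      NP
        Pron: they
      Conj: and
      NP
        Pron: they
    NP
      NP
        Pron: she
      Conj: or
      NP
        Pron: they
Each bracket corresponds to one application of a listed rule, so the string is derivable from S.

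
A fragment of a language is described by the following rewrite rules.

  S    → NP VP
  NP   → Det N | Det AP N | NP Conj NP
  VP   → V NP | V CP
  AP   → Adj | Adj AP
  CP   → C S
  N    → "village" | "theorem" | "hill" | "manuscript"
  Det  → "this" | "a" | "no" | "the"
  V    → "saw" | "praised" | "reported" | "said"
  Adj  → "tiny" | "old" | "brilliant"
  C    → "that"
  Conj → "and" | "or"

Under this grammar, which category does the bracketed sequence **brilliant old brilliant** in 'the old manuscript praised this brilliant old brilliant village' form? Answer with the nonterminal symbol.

AP

S
  NP
    Det: the
    AP
      Adj: old
    N: manuscript
  VP
    V: praised
    NP
      Det: this
      AP
        Adj: brilliant
        AP
          Adj: old
          AP
            Adj: brilliant
      N: village
The span 'brilliant old brilliant' is the AP node built by AP → Adj AP.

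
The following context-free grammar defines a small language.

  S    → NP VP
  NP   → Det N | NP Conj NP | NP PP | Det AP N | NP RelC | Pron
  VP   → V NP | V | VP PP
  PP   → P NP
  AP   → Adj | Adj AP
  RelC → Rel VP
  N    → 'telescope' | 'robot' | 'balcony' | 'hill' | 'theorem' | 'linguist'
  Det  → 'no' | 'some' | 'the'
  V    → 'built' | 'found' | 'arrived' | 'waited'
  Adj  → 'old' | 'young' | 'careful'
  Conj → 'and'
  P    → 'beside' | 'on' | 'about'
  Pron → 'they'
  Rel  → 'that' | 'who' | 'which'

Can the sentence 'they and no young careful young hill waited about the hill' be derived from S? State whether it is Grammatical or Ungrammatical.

[S [NP [NP [Pron they]] [Conj and] [NP [Det no] [AP [Adj young] [AP [Adj careful] [AP [Adj young]]]] [N hill]]] [VP [VP [V waited]] [PP [P about] [NP [Det the] [N hill]]]]]
Each bracket corresponds to one application of a listed rule, so the string is derivable from S.

Grammatical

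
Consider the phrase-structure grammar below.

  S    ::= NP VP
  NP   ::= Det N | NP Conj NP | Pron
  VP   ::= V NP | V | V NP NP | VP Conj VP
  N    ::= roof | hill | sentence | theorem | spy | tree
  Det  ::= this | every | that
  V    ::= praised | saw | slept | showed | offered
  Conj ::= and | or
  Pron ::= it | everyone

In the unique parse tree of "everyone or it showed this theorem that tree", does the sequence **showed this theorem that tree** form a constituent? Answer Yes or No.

[S [NP [NP [Pron everyone]] [Conj or] [NP [Pron it]]] [VP [V showed] [NP [Det this] [N theorem]] [NP [Det that] [N tree]]]]
The words 'showed this theorem that tree' are exhaustively dominated by a single VP node (built by VP → V NP NP), so they form a constituent.

Yes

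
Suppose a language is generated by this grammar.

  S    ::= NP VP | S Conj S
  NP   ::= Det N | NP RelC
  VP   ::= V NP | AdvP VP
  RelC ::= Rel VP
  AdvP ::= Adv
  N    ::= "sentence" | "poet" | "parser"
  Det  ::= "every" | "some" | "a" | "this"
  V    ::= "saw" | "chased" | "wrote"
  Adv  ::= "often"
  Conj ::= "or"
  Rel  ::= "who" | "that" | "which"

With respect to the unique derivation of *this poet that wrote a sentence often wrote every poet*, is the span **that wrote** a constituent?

[S [NP [NP [Det this] [N poet]] [RelC [Rel that] [VP [V wrote] [NP [Det a] [N sentence]]]]] [VP [AdvP [Adv often]] [VP [V wrote] [NP [Det every] [N poet]]]]]
The smallest constituent containing 'that wrote' is the RelC spanning 'that wrote a sentence'; no single node in the tree dominates exactly the given words.

No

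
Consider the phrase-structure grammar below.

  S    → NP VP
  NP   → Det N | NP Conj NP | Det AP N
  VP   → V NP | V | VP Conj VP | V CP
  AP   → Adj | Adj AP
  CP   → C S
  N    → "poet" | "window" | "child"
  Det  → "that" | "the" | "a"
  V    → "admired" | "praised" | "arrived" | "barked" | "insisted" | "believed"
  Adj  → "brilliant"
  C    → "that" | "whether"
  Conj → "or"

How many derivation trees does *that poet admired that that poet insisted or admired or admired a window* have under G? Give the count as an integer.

5

Two of the 5 distinct bracketings:
[S [NP [Det that] [N poet]] [VP [VP [V admired] [CP [C that] [S [NP [Det that] [N poet]] [VP [V insisted]]]]] [Conj or] [VP [VP [V admired]] [Conj or] [VP [V admired] [NP [Det a] [N window]]]]]]
[S [NP [Det that] [N poet]] [VP [VP [VP [V admired] [CP [C that] [S [NP [Det that] [N poet]] [VP [V insisted]]]]] [Conj or] [VP [V admired]]] [Conj or] [VP [V admired] [NP [Det a] [N window]]]]]
The trees differ in how a recursive rule is bracketed over the same span.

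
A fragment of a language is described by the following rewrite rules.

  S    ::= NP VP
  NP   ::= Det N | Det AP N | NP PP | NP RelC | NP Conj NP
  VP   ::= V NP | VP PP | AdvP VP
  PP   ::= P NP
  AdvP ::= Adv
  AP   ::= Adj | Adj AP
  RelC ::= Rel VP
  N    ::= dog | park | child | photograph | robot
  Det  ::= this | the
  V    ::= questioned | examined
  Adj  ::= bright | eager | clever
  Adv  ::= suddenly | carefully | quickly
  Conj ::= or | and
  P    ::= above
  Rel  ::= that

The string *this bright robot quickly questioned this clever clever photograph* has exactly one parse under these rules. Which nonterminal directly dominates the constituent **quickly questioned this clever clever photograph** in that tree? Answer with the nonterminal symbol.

S
  NP
    Det: this
    AP
      Adj: bright
    N: robot
  VP
    AdvP
      Adv: quickly
    VP
      V: questioned
      NP
        Det: this
        AP
          Adj: clever
          AP
            Adj: clever
        N: photograph
The span 'quickly questioned this clever clever photograph' is the VP node built by VP → AdvP VP.
Its mother is the S built by S → NP VP.

S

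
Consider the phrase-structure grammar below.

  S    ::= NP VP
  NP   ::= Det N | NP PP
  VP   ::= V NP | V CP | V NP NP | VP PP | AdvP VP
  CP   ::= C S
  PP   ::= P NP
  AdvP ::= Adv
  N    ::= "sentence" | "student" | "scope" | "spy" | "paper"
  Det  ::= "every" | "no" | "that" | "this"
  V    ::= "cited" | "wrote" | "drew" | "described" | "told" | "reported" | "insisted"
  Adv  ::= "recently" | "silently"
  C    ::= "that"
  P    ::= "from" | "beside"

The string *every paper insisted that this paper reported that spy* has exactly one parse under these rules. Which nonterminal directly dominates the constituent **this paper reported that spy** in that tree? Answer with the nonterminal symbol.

CP

S
  NP
    Det: every
    N: paper
  VP
    V: insisted
    CP
      C: that
      S
        NP
          Det: this
          N: paper
        VP
          V: reported
          NP
            Det: that
            N: spy
The span 'this paper reported that spy' is the S node built by S → NP VP.
Its mother is the CP built by CP → C S.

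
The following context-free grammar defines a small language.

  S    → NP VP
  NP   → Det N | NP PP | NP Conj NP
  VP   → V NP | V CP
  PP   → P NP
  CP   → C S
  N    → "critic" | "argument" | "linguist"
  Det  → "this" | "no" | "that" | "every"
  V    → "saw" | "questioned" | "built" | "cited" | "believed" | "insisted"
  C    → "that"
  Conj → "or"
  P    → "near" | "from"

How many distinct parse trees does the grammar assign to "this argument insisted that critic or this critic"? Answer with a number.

[S [NP [Det this] [N argument]] [VP [V insisted] [NP [NP [Det that] [N critic]] [Conj or] [NP [Det this] [N critic]]]]]
No rule offers an alternative attachment or grouping for any span, so this is the only derivation.

1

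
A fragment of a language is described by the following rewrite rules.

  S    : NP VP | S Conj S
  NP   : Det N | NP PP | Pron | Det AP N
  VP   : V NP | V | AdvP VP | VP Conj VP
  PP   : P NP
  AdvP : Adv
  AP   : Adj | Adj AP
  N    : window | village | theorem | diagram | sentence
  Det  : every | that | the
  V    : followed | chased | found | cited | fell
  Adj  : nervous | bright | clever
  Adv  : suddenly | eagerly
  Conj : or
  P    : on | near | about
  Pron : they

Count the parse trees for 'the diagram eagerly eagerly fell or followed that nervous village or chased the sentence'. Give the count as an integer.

Two of the 9 distinct bracketings:
[S [NP [Det the] [N diagram]] [VP [AdvP [Adv eagerly]] [VP [AdvP [Adv eagerly]] [VP [VP [V fell]] [Conj or] [VP [VP [V followed] [NP [Det that] [AP [Adj nervous]] [N village]]] [Conj or] [VP [V chased] [NP [Det the] [N sentence]]]]]]]]
[S [NP [Det the] [N diagram]] [VP [AdvP [Adv eagerly]] [VP [AdvP [Adv eagerly]] [VP [VP [VP [V fell]] [Conj or] [VP [V followed] [NP [Det that] [AP [Adj nervous]] [N village]]]] [Conj or] [VP [V chased] [NP [Det the] [N sentence]]]]]]]
The trees differ in how a recursive rule is bracketed over the same span.

9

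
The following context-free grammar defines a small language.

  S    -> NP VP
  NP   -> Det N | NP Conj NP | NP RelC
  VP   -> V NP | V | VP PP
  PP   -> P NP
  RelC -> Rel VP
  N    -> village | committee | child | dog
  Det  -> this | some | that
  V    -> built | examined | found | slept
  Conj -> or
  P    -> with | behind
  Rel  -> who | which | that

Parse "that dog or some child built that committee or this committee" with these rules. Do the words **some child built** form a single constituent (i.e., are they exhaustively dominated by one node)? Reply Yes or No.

[S [NP [NP [Det that] [N dog]] [Conj or] [NP [Det some] [N child]]] [VP [V built] [NP [NP [Det that] [N committee]] [Conj or] [NP [Det this] [N committee]]]]]
The smallest constituent containing 'some child built' is the S spanning 'that dog or some child built that committee or this committee'; no single node in the tree dominates exactly the given words.

No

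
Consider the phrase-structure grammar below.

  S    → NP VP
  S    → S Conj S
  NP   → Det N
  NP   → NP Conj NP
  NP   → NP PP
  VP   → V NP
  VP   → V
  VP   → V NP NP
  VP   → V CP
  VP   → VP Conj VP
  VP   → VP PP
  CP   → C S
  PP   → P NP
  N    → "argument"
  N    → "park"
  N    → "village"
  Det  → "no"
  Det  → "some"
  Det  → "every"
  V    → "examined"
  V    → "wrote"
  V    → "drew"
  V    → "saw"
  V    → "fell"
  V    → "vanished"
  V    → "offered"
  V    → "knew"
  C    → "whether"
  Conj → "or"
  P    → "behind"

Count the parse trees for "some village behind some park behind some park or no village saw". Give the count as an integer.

5

Two of the 5 distinct bracketings:
[S [NP [NP [NP [Det some] [N village]] [PP [P behind] [NP [NP [Det some] [N park]] [PP [P behind] [NP [Det some] [N park]]]]]] [Conj or] [NP [Det no] [N village]]] [VP [V saw]]]
[S [NP [NP [NP [NP [Det some] [N village]] [PP [P behind] [NP [Det some] [N park]]]] [PP [P behind] [NP [Det some] [N park]]]] [Conj or] [NP [Det no] [N village]]] [VP [V saw]]]
The trees differ in how a recursive rule is bracketed over the same span.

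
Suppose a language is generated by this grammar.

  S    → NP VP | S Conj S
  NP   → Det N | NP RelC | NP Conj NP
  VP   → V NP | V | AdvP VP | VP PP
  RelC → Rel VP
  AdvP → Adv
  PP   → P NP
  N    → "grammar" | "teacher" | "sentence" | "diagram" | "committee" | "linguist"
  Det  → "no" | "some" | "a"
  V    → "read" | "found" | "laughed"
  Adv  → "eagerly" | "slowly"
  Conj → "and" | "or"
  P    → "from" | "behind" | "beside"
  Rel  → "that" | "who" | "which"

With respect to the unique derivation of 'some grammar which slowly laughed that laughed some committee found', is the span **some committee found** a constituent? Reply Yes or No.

[S [NP [NP [NP [Det some] [N grammar]] [RelC [Rel which] [VP [AdvP [Adv slowly]] [VP [V laughed]]]]] [RelC [Rel that] [VP [V laughed] [NP [Det some] [N committee]]]]] [VP [V found]]]
The smallest constituent containing 'some committee found' is the S spanning 'some grammar which slowly laughed that laughed some committee found'; no single node in the tree dominates exactly the given words.

No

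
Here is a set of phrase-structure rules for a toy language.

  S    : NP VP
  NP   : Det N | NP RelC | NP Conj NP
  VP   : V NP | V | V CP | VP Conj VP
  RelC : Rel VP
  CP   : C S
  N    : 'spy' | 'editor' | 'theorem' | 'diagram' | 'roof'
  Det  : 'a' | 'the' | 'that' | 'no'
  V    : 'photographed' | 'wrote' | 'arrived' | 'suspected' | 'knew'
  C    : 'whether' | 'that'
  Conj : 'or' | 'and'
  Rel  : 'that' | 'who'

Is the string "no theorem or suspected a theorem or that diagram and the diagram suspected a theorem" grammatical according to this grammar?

For S → NP VP, the only prefix that parses as NP is 'no theorem', but the remainder 'or suspected a theorem or that diagram and the diagram suspected a theorem' is not a VP under these rules.

Ungrammatical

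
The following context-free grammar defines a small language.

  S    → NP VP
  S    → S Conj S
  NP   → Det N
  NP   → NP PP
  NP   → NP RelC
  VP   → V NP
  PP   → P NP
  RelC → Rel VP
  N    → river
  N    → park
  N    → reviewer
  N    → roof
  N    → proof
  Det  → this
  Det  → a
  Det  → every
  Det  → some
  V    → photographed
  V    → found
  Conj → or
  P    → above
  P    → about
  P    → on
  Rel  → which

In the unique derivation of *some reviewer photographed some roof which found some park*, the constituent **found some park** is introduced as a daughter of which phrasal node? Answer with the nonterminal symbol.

RelC

[S [NP [Det some] [N reviewer]] [VP [V photographed] [NP [NP [Det some] [N roof]] [RelC [Rel which] [VP [V found] [NP [Det some] [N park]]]]]]]
The span 'found some park' is the VP node built by VP → V NP.
Its mother is the RelC built by RelC → Rel VP.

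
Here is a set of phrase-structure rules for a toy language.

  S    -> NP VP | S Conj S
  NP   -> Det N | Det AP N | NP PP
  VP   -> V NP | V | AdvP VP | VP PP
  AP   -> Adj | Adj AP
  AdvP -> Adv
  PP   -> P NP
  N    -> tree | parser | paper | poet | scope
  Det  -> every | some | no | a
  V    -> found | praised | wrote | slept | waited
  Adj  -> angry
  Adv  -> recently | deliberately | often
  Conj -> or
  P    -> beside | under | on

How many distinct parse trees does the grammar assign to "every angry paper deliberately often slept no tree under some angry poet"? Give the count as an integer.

Two of the 4 distinct bracketings:
[S [NP [Det every] [AP [Adj angry]] [N paper]] [VP [AdvP [Adv deliberately]] [VP [AdvP [Adv often]] [VP [V slept] [NP [NP [Det no] [N tree]] [PP [P under] [NP [Det some] [AP [Adj angry]] [N poet]]]]]]]]
[S [NP [Det every] [AP [Adj angry]] [N paper]] [VP [AdvP [Adv deliberately]] [VP [AdvP [Adv often]] [VP [VP [V slept] [NP [Det no] [N tree]]] [PP [P under] [NP [Det some] [AP [Adj angry]] [N poet]]]]]]]
The difference turns on whether NP → NP PP is used at the relevant span, versus an alternative expansion of NP.

4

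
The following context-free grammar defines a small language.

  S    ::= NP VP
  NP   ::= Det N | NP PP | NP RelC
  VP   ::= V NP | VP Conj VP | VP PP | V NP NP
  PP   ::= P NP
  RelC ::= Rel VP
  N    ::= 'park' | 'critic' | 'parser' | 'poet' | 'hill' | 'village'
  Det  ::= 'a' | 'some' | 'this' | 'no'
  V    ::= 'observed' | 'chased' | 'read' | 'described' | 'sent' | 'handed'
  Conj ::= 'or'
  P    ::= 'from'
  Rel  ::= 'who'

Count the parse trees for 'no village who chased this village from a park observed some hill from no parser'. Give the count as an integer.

6

Two of the 6 distinct bracketings:
[S [NP [NP [NP [Det no] [N village]] [RelC [Rel who] [VP [V chased] [NP [Det this] [N village]]]]] [PP [P from] [NP [Det a] [N park]]]] [VP [V observed] [NP [NP [Det some] [N hill]] [PP [P from] [NP [Det no] [N parser]]]]]]
[S [NP [NP [NP [Det no] [N village]] [RelC [Rel who] [VP [V chased] [NP [Det this] [N village]]]]] [PP [P from] [NP [Det a] [N park]]]] [VP [VP [V observed] [NP [Det some] [N hill]]] [PP [P from] [NP [Det no] [N parser]]]]]
The difference turns on whether VP → VP PP is used at the relevant span, versus an alternative expansion of VP.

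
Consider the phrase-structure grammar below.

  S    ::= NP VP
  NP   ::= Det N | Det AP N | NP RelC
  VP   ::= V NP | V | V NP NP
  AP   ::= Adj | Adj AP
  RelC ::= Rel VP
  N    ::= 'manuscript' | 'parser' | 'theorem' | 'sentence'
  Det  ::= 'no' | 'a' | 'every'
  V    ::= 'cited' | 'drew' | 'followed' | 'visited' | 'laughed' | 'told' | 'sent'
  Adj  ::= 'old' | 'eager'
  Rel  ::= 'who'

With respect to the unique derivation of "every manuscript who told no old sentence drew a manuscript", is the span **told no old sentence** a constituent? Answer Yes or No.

Yes

[S [NP [NP [Det every] [N manuscript]] [RelC [Rel who] [VP [V told] [NP [Det no] [AP [Adj old]] [N sentence]]]]] [VP [V drew] [NP [Det a] [N manuscript]]]]
The words 'told no old sentence' are exhaustively dominated by a single VP node (built by VP → V NP), so they form a constituent.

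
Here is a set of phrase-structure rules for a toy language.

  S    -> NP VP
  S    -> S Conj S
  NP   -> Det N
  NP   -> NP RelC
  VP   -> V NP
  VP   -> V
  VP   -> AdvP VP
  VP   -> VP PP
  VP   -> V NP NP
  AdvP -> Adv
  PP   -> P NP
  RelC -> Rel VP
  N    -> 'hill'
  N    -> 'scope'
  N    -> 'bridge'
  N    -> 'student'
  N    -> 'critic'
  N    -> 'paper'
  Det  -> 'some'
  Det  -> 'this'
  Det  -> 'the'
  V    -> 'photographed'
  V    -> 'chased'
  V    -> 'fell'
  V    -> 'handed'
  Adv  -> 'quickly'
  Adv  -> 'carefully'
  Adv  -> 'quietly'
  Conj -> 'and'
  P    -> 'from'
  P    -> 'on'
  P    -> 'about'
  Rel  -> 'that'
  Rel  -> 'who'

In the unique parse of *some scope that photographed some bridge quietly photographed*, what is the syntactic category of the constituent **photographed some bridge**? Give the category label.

[S [NP [NP [Det some] [N scope]] [RelC [Rel that] [VP [V photographed] [NP [Det some] [N bridge]]]]] [VP [AdvP [Adv quietly]] [VP [V photographed]]]]
The span 'photographed some bridge' is the VP node built by VP → V NP.

VP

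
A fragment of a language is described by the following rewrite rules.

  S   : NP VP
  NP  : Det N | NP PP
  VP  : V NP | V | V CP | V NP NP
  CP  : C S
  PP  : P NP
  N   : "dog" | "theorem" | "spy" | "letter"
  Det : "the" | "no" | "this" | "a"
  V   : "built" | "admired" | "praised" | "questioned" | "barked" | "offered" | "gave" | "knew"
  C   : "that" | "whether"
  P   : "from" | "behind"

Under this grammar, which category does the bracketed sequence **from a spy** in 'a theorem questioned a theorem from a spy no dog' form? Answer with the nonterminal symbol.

PP

S
  NP
    Det: a
    N: theorem
  VP
    V: questioned
    NP
      NP
        Det: a
        N: theorem
      PP
        P: from
        NP
          Det: a
          N: spy
    NP
      Det: no
      N: dog
The span 'from a spy' is the PP node built by PP → P NP.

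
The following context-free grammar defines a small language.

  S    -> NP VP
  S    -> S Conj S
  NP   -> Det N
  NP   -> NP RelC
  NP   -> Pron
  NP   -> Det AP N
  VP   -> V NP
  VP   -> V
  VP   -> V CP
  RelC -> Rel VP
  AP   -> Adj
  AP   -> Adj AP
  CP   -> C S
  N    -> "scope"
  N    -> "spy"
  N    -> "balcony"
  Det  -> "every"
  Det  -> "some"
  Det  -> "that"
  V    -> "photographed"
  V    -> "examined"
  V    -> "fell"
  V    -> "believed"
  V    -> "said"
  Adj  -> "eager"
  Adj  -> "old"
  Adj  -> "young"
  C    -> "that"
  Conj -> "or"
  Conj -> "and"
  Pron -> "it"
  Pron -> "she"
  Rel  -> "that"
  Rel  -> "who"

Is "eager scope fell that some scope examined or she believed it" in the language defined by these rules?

Ungrammatical

For S → NP VP, no prefix of the string parses as an NP. The alternative S rule S → S Conj S likewise has no satisfying split.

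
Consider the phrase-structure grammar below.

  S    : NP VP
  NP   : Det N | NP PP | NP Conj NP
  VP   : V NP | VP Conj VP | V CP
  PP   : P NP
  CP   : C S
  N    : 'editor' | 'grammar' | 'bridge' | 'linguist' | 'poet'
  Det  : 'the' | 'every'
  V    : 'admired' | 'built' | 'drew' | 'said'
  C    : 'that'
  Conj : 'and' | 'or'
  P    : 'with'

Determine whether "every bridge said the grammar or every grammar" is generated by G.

S
  NP
    Det: every
    N: bridge
  VP
    V: said
    NP
      NP
        Det: the
        N: grammar
      Conj: or
      NP
        Det: every
        N: grammar
Every word is introduced by a lexical rule and the phrasal rules combine the resulting categories into a single S.

Grammatical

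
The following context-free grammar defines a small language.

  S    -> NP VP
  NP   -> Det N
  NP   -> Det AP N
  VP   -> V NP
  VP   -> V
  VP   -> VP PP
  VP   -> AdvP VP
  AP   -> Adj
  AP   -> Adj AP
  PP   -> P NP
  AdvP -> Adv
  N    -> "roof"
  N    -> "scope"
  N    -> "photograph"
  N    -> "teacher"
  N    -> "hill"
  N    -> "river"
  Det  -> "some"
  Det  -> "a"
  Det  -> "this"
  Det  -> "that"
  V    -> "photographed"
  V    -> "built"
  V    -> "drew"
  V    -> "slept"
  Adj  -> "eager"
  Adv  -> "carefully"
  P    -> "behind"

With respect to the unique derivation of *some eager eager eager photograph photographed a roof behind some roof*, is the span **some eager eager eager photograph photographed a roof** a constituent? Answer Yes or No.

No

[S [NP [Det some] [AP [Adj eager] [AP [Adj eager] [AP [Adj eager]]]] [N photograph]] [VP [VP [V photographed] [NP [Det a] [N roof]]] [PP [P behind] [NP [Det some] [N roof]]]]]
The smallest constituent containing 'some eager eager eager photograph photographed a roof' is the S spanning 'some eager eager eager photograph photographed a roof behind some roof'; no single node in the tree dominates exactly the given words.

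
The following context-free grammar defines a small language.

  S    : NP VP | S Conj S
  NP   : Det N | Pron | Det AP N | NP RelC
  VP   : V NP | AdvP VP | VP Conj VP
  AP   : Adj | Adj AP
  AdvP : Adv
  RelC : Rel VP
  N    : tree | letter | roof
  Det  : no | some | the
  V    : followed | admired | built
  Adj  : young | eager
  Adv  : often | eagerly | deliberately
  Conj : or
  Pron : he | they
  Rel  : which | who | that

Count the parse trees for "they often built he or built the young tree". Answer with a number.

2

The two bracketings:
[S [NP [Pron they]] [VP [AdvP [Adv often]] [VP [VP [V built] [NP [Pron he]]] [Conj or] [VP [V built] [NP [Det the] [AP [Adj young]] [N tree]]]]]]
[S [NP [Pron they]] [VP [VP [AdvP [Adv often]] [VP [V built] [NP [Pron he]]]] [Conj or] [VP [V built] [NP [Det the] [AP [Adj young]] [N tree]]]]]
The trees differ in how a recursive rule is bracketed over the same span.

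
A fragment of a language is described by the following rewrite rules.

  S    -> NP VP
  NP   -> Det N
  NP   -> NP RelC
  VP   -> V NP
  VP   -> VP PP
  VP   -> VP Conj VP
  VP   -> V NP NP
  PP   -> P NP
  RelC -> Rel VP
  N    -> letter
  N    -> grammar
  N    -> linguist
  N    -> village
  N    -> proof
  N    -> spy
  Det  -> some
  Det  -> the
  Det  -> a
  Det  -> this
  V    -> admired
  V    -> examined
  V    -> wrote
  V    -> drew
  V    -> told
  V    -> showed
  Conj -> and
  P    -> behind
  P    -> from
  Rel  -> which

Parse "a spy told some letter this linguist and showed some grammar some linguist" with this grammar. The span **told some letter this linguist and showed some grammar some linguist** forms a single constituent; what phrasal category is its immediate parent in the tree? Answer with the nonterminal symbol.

S

[S [NP [Det a] [N spy]] [VP [VP [V told] [NP [Det some] [N letter]] [NP [Det this] [N linguist]]] [Conj and] [VP [V showed] [NP [Det some] [N grammar]] [NP [Det some] [N linguist]]]]]
The span 'told some letter this linguist and showed some grammar some linguist' is the VP node built by VP → VP Conj VP.
Its mother is the S built by S → NP VP.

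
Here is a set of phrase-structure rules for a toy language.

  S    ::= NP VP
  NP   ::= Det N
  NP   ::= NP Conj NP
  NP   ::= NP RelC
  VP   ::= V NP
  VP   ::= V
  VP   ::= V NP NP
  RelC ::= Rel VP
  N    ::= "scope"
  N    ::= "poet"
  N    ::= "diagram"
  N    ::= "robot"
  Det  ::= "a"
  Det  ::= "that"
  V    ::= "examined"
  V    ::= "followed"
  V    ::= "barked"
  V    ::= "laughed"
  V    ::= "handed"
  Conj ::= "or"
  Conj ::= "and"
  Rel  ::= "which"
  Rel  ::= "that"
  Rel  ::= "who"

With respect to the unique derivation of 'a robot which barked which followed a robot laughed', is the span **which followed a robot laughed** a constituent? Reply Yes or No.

[S [NP [NP [NP [Det a] [N robot]] [RelC [Rel which] [VP [V barked]]]] [RelC [Rel which] [VP [V followed] [NP [Det a] [N robot]]]]] [VP [V laughed]]]
The smallest constituent containing 'which followed a robot laughed' is the S spanning 'a robot which barked which followed a robot laughed'; no single node in the tree dominates exactly the given words.

No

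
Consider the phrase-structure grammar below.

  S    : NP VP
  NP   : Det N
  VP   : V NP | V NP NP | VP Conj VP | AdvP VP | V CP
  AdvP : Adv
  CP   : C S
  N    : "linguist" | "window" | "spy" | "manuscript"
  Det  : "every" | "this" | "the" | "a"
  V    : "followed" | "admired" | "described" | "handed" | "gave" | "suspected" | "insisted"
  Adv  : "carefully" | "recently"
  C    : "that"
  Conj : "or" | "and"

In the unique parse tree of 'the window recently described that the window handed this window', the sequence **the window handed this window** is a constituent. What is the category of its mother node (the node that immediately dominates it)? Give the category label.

CP

S
  NP
    Det: the
    N: window
  VP
    AdvP
      Adv: recently
    VP
      V: described
      CP
        C: that
        S
          NP
            Det: the
            N: window
          VP
            V: handed
            NP
              Det: this
              N: window
The span 'the window handed this window' is the S node built by S → NP VP.
Its mother is the CP built by CP → C S.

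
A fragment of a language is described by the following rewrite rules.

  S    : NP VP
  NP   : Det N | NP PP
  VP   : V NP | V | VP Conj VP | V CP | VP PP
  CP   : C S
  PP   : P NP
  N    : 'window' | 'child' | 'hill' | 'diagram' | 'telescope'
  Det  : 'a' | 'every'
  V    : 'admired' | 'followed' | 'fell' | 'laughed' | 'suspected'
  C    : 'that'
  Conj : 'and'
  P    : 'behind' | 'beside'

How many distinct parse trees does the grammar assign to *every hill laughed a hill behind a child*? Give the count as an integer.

2

The two bracketings:
[S [NP [Det every] [N hill]] [VP [V laughed] [NP [NP [Det a] [N hill]] [PP [P behind] [NP [Det a] [N child]]]]]]
[S [NP [Det every] [N hill]] [VP [VP [V laughed] [NP [Det a] [N hill]]] [PP [P behind] [NP [Det a] [N child]]]]]
The difference turns on whether NP → NP PP is used at the relevant span, versus an alternative expansion of NP.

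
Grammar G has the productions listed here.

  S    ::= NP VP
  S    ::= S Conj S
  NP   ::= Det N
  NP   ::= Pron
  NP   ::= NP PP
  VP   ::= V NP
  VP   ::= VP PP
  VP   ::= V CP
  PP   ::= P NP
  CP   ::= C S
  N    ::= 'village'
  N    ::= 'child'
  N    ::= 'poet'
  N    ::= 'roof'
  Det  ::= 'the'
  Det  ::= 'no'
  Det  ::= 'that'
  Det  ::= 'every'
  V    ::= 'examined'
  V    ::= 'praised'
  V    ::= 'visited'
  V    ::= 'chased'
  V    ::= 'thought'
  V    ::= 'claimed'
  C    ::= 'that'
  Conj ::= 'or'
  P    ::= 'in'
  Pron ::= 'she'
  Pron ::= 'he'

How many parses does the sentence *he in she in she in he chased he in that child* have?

Two of the 10 distinct bracketings:
[S [NP [NP [Pron he]] [PP [P in] [NP [NP [Pron she]] [PP [P in] [NP [NP [Pron she]] [PP [P in] [NP [Pron he]]]]]]]] [VP [V chased] [NP [NP [Pron he]] [PP [P in] [NP [Det that] [N child]]]]]]
[S [NP [NP [Pron he]] [PP [P in] [NP [NP [Pron she]] [PP [P in] [NP [NP [Pron she]] [PP [P in] [NP [Pron he]]]]]]]] [VP [VP [V chased] [NP [Pron he]]] [PP [P in] [NP [Det that] [N child]]]]]
The difference turns on whether VP → VP PP is used at the relevant span, versus an alternative expansion of VP.

10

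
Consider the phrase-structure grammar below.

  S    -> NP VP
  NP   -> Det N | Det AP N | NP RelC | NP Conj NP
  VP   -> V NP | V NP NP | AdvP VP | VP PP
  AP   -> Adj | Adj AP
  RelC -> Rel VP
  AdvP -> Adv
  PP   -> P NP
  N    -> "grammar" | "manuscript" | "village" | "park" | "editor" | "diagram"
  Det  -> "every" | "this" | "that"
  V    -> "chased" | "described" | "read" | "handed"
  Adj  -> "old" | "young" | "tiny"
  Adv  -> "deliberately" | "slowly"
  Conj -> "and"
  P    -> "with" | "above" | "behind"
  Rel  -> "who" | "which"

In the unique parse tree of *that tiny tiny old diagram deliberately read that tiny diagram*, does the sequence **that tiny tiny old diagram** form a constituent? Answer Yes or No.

Yes

[S [NP [Det that] [AP [Adj tiny] [AP [Adj tiny] [AP [Adj old]]]] [N diagram]] [VP [AdvP [Adv deliberately]] [VP [V read] [NP [Det that] [AP [Adj tiny]] [N diagram]]]]]
The words 'that tiny tiny old diagram' are exhaustively dominated by a single NP node (built by NP → Det AP N), so they form a constituent.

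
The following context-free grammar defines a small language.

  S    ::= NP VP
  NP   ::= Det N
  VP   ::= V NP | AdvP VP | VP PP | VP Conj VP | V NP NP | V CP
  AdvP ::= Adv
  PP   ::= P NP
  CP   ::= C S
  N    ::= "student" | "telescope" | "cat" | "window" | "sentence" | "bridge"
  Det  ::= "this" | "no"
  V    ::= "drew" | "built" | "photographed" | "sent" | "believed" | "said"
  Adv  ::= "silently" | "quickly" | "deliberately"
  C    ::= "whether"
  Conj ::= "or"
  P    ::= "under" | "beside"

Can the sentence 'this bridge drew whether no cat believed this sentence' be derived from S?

Grammatical

S
  NP
    Det: this
    N: bridge
  VP
    V: drew
    CP
      C: whether
      S
        NP
          Det: no
          N: cat
        VP
          V: believed
          NP
            Det: this
            N: sentence
Every word is introduced by a lexical rule and the phrasal rules combine the resulting categories into a single S.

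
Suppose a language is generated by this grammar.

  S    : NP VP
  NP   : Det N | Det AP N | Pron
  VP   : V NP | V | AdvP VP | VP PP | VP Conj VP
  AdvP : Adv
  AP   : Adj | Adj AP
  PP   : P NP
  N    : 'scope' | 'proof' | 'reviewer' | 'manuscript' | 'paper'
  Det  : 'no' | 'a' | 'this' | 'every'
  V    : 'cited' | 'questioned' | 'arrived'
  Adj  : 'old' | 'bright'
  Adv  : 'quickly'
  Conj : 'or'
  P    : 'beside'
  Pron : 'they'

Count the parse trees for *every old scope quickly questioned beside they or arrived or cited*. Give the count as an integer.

Two of the 7 distinct bracketings:
[S [NP [Det every] [AP [Adj old]] [N scope]] [VP [AdvP [Adv quickly]] [VP [VP [VP [V questioned]] [PP [P beside] [NP [Pron they]]]] [Conj or] [VP [VP [V arrived]] [Conj or] [VP [V cited]]]]]]
[S [NP [Det every] [AP [Adj old]] [N scope]] [VP [AdvP [Adv quickly]] [VP [VP [VP [VP [V questioned]] [PP [P beside] [NP [Pron they]]]] [Conj or] [VP [V arrived]]] [Conj or] [VP [V cited]]]]]
The trees differ in how a recursive rule is bracketed over the same span.

7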